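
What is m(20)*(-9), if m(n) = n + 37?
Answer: -513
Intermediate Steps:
m(n) = 37 + n
m(20)*(-9) = (37 + 20)*(-9) = 57*(-9) = -513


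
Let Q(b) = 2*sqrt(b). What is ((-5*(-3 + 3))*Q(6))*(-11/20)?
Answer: 0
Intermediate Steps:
((-5*(-3 + 3))*Q(6))*(-11/20) = ((-5*(-3 + 3))*(2*sqrt(6)))*(-11/20) = ((-5*0)*(2*sqrt(6)))*(-11*1/20) = (0*(2*sqrt(6)))*(-11/20) = 0*(-11/20) = 0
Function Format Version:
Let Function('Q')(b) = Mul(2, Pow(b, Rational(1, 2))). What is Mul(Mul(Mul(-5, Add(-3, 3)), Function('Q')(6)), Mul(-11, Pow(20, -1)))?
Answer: 0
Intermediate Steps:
Mul(Mul(Mul(-5, Add(-3, 3)), Function('Q')(6)), Mul(-11, Pow(20, -1))) = Mul(Mul(Mul(-5, Add(-3, 3)), Mul(2, Pow(6, Rational(1, 2)))), Mul(-11, Pow(20, -1))) = Mul(Mul(Mul(-5, 0), Mul(2, Pow(6, Rational(1, 2)))), Mul(-11, Rational(1, 20))) = Mul(Mul(0, Mul(2, Pow(6, Rational(1, 2)))), Rational(-11, 20)) = Mul(0, Rational(-11, 20)) = 0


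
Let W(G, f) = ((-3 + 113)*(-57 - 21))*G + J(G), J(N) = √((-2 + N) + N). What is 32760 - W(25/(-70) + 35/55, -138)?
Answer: 246090/7 - I*√8547/77 ≈ 35156.0 - 1.2006*I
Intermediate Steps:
J(N) = √(-2 + 2*N)
W(G, f) = √(-2 + 2*G) - 8580*G (W(G, f) = ((-3 + 113)*(-57 - 21))*G + √(-2 + 2*G) = (110*(-78))*G + √(-2 + 2*G) = -8580*G + √(-2 + 2*G) = √(-2 + 2*G) - 8580*G)
32760 - W(25/(-70) + 35/55, -138) = 32760 - (√(-2 + 2*(25/(-70) + 35/55)) - 8580*(25/(-70) + 35/55)) = 32760 - (√(-2 + 2*(25*(-1/70) + 35*(1/55))) - 8580*(25*(-1/70) + 35*(1/55))) = 32760 - (√(-2 + 2*(-5/14 + 7/11)) - 8580*(-5/14 + 7/11)) = 32760 - (√(-2 + 2*(43/154)) - 8580*43/154) = 32760 - (√(-2 + 43/77) - 16770/7) = 32760 - (√(-111/77) - 16770/7) = 32760 - (I*√8547/77 - 16770/7) = 32760 - (-16770/7 + I*√8547/77) = 32760 + (16770/7 - I*√8547/77) = 246090/7 - I*√8547/77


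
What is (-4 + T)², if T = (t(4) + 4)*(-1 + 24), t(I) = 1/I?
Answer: 140625/16 ≈ 8789.1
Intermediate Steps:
T = 391/4 (T = (1/4 + 4)*(-1 + 24) = (¼ + 4)*23 = (17/4)*23 = 391/4 ≈ 97.750)
(-4 + T)² = (-4 + 391/4)² = (375/4)² = 140625/16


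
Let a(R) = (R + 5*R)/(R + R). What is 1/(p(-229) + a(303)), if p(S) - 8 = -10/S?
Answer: 229/2529 ≈ 0.090550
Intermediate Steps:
a(R) = 3 (a(R) = (6*R)/((2*R)) = (6*R)*(1/(2*R)) = 3)
p(S) = 8 - 10/S
1/(p(-229) + a(303)) = 1/((8 - 10/(-229)) + 3) = 1/((8 - 10*(-1/229)) + 3) = 1/((8 + 10/229) + 3) = 1/(1842/229 + 3) = 1/(2529/229) = 229/2529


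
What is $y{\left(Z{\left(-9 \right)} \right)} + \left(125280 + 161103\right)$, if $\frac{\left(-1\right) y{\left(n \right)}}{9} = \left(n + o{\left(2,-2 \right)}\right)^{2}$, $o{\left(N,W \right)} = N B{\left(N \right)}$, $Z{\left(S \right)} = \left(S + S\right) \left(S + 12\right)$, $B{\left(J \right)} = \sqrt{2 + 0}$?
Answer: $260067 + 1944 \sqrt{2} \approx 2.6282 \cdot 10^{5}$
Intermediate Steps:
$B{\left(J \right)} = \sqrt{2}$
$Z{\left(S \right)} = 2 S \left(12 + S\right)$
$o{\left(N,W \right)} = N \sqrt{2}$
$y{\left(n \right)} = - 9 \left(n + 2 \sqrt{2}\right)^{2}$
$y{\left(Z{\left(-9 \right)} \right)} + \left(125280 + 161103\right) = - 9 \left(2 \left(-9\right) \left(12 - 9\right) + 2 \sqrt{2}\right)^{2} + \left(125280 + 161103\right) = - 9 \left(2 \left(-9\right) 3 + 2 \sqrt{2}\right)^{2} + 286383 = - 9 \left(-54 + 2 \sqrt{2}\right)^{2} + 286383 = 286383 - 9 \left(-54 + 2 \sqrt{2}\right)^{2}$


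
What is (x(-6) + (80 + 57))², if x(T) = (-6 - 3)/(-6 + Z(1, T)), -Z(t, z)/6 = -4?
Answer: 74529/4 ≈ 18632.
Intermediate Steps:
Z(t, z) = 24 (Z(t, z) = -6*(-4) = 24)
x(T) = -½ (x(T) = (-6 - 3)/(-6 + 24) = -9/18 = -9*1/18 = -½)
(x(-6) + (80 + 57))² = (-½ + (80 + 57))² = (-½ + 137)² = (273/2)² = 74529/4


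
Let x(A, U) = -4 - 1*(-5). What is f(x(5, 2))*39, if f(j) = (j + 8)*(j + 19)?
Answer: 7020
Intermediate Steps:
x(A, U) = 1 (x(A, U) = -4 + 5 = 1)
f(j) = (8 + j)*(19 + j)
f(x(5, 2))*39 = (152 + 1² + 27*1)*39 = (152 + 1 + 27)*39 = 180*39 = 7020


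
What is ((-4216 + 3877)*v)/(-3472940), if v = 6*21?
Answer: 21357/1736470 ≈ 0.012299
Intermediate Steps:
v = 126
((-4216 + 3877)*v)/(-3472940) = ((-4216 + 3877)*126)/(-3472940) = -339*126*(-1/3472940) = -42714*(-1/3472940) = 21357/1736470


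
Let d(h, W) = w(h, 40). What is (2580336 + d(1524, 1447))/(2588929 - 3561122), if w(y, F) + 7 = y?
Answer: -2581853/972193 ≈ -2.6557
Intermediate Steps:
w(y, F) = -7 + y
d(h, W) = -7 + h
(2580336 + d(1524, 1447))/(2588929 - 3561122) = (2580336 + (-7 + 1524))/(2588929 - 3561122) = (2580336 + 1517)/(-972193) = 2581853*(-1/972193) = -2581853/972193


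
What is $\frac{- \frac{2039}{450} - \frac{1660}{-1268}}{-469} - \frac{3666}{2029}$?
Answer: $- \frac{34904756189}{19392268950} \approx -1.7999$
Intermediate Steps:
$\frac{- \frac{2039}{450} - \frac{1660}{-1268}}{-469} - \frac{3666}{2029} = \left(\left(-2039\right) \frac{1}{450} - - \frac{415}{317}\right) \left(- \frac{1}{469}\right) - \frac{3666}{2029} = \left(- \frac{2039}{450} + \frac{415}{317}\right) \left(- \frac{1}{469}\right) - \frac{3666}{2029} = \left(- \frac{459613}{142650}\right) \left(- \frac{1}{469}\right) - \frac{3666}{2029} = \frac{65659}{9557550} - \frac{3666}{2029} = - \frac{34904756189}{19392268950}$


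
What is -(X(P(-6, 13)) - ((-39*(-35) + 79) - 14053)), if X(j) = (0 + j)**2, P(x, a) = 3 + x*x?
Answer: -14130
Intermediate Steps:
P(x, a) = 3 + x**2
X(j) = j**2
-(X(P(-6, 13)) - ((-39*(-35) + 79) - 14053)) = -((3 + (-6)**2)**2 - ((-39*(-35) + 79) - 14053)) = -((3 + 36)**2 - ((1365 + 79) - 14053)) = -(39**2 - (1444 - 14053)) = -(1521 - 1*(-12609)) = -(1521 + 12609) = -1*14130 = -14130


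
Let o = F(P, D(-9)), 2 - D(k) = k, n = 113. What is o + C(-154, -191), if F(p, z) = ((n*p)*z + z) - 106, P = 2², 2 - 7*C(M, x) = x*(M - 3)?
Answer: 4154/7 ≈ 593.43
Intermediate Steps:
C(M, x) = 2/7 - x*(-3 + M)/7 (C(M, x) = 2/7 - x*(M - 3)/7 = 2/7 - x*(-3 + M)/7)
P = 4
D(k) = 2 - k
F(p, z) = -106 + z + 113*p*z (F(p, z) = ((113*p)*z + z) - 106 = (113*p*z + z) - 106 = (z + 113*p*z) - 106 = -106 + z + 113*p*z)
o = 4877 (o = -106 + (2 - 1*(-9)) + 113*4*(2 - 1*(-9)) = -106 + (2 + 9) + 113*4*(2 + 9) = -106 + 11 + 113*4*11 = -106 + 11 + 4972 = 4877)
o + C(-154, -191) = 4877 + (2/7 + (3/7)*(-191) - ⅐*(-154)*(-191)) = 4877 + (2/7 - 573/7 - 4202) = 4877 - 29985/7 = 4154/7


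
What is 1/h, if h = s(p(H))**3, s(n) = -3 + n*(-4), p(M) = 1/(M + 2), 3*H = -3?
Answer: -1/343 ≈ -0.0029155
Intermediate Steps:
H = -1 (H = (1/3)*(-3) = -1)
p(M) = 1/(2 + M)
s(n) = -3 - 4*n
h = -343 (h = (-3 - 4/(2 - 1))**3 = (-3 - 4/1)**3 = (-3 - 4*1)**3 = (-3 - 4)**3 = (-7)**3 = -343)
1/h = 1/(-343) = -1/343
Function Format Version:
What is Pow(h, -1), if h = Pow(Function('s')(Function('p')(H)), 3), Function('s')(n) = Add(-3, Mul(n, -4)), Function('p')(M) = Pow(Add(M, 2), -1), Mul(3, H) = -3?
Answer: Rational(-1, 343) ≈ -0.0029155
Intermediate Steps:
H = -1 (H = Mul(Rational(1, 3), -3) = -1)
Function('p')(M) = Pow(Add(2, M), -1)
Function('s')(n) = Add(-3, Mul(-4, n))
h = -343 (h = Pow(Add(-3, Mul(-4, Pow(Add(2, -1), -1))), 3) = Pow(Add(-3, Mul(-4, Pow(1, -1))), 3) = Pow(Add(-3, Mul(-4, 1)), 3) = Pow(Add(-3, -4), 3) = Pow(-7, 3) = -343)
Pow(h, -1) = Pow(-343, -1) = Rational(-1, 343)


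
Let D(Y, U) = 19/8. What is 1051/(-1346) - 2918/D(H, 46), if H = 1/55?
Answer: -31440993/25574 ≈ -1229.4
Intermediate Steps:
H = 1/55 ≈ 0.018182
D(Y, U) = 19/8 (D(Y, U) = 19*(⅛) = 19/8)
1051/(-1346) - 2918/D(H, 46) = 1051/(-1346) - 2918/19/8 = 1051*(-1/1346) - 2918*8/19 = -1051/1346 - 23344/19 = -31440993/25574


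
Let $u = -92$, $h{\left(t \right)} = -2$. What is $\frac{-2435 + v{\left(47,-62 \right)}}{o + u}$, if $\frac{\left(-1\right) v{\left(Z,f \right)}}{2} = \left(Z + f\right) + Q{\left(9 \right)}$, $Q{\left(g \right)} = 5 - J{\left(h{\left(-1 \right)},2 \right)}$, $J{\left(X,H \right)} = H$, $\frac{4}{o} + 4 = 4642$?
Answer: $\frac{5591109}{213346} \approx 26.207$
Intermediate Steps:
$o = \frac{2}{2319}$ ($o = \frac{4}{-4 + 4642} = \frac{4}{4638} = 4 \cdot \frac{1}{4638} = \frac{2}{2319} \approx 0.00086244$)
$Q{\left(g \right)} = 3$ ($Q{\left(g \right)} = 5 - 2 = 3$)
$v{\left(Z,f \right)} = -6 - 2 Z - 2 f$ ($v{\left(Z,f \right)} = - 2 \left(\left(Z + f\right) + 3\right) = - 2 \left(3 + Z + f\right) = -6 - 2 Z - 2 f$)
$\frac{-2435 + v{\left(47,-62 \right)}}{o + u} = \frac{-2435 - -24}{\frac{2}{2319} - 92} = \frac{-2435 - -24}{- \frac{213346}{2319}} = \left(-2435 + 24\right) \left(- \frac{2319}{213346}\right) = \left(-2411\right) \left(- \frac{2319}{213346}\right) = \frac{5591109}{213346}$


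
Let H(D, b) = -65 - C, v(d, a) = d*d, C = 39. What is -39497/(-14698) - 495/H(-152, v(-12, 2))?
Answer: 5691599/764296 ≈ 7.4469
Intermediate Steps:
v(d, a) = d²
H(D, b) = -104 (H(D, b) = -65 - 1*39 = -65 - 39 = -104)
-39497/(-14698) - 495/H(-152, v(-12, 2)) = -39497/(-14698) - 495/(-104) = -39497*(-1/14698) - 495*(-1/104) = 39497/14698 + 495/104 = 5691599/764296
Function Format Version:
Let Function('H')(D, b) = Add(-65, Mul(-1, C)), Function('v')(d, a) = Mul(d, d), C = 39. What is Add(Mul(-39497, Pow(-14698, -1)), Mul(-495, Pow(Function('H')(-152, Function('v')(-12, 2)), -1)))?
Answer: Rational(5691599, 764296) ≈ 7.4469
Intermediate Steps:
Function('v')(d, a) = Pow(d, 2)
Function('H')(D, b) = -104 (Function('H')(D, b) = Add(-65, Mul(-1, 39)) = Add(-65, -39) = -104)
Add(Mul(-39497, Pow(-14698, -1)), Mul(-495, Pow(Function('H')(-152, Function('v')(-12, 2)), -1))) = Add(Mul(-39497, Pow(-14698, -1)), Mul(-495, Pow(-104, -1))) = Add(Mul(-39497, Rational(-1, 14698)), Mul(-495, Rational(-1, 104))) = Add(Rational(39497, 14698), Rational(495, 104)) = Rational(5691599, 764296)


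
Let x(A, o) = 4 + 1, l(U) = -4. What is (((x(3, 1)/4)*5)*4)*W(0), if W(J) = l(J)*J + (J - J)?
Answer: 0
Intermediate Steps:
x(A, o) = 5
W(J) = -4*J (W(J) = -4*J + (J - J) = -4*J + 0 = -4*J)
(((x(3, 1)/4)*5)*4)*W(0) = (((5/4)*5)*4)*(-4*0) = ((((1/4)*5)*5)*4)*0 = (((5/4)*5)*4)*0 = ((25/4)*4)*0 = 25*0 = 0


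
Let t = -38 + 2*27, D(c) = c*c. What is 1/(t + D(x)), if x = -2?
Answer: 1/20 ≈ 0.050000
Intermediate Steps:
D(c) = c**2
t = 16 (t = -38 + 54 = 16)
1/(t + D(x)) = 1/(16 + (-2)**2) = 1/(16 + 4) = 1/20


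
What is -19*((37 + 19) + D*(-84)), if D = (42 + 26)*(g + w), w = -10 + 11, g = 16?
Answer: 1843912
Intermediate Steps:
w = 1
D = 1156 (D = (42 + 26)*(16 + 1) = 68*17 = 1156)
-19*((37 + 19) + D*(-84)) = -19*((37 + 19) + 1156*(-84)) = -19*(56 - 97104) = -19*(-97048) = 1843912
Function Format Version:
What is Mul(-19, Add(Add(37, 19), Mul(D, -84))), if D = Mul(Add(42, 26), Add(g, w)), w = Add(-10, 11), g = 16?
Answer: 1843912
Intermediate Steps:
w = 1
D = 1156 (D = Mul(Add(42, 26), Add(16, 1)) = Mul(68, 17) = 1156)
Mul(-19, Add(Add(37, 19), Mul(D, -84))) = Mul(-19, Add(Add(37, 19), Mul(1156, -84))) = Mul(-19, Add(56, -97104)) = Mul(-19, -97048) = 1843912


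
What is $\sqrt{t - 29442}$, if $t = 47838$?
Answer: $6 \sqrt{511} \approx 135.63$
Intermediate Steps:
$\sqrt{t - 29442} = \sqrt{47838 - 29442} = \sqrt{18396} = 6 \sqrt{511}$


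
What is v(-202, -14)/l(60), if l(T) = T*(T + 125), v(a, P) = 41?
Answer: 41/11100 ≈ 0.0036937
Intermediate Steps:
l(T) = T*(125 + T)
v(-202, -14)/l(60) = 41/((60*(125 + 60))) = 41/((60*185)) = 41/11100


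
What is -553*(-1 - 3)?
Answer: 2212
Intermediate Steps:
-553*(-1 - 3) = -553*(-4) = 2212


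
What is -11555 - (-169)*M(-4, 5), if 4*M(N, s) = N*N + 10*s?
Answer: -17533/2 ≈ -8766.5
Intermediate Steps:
M(N, s) = N**2/4 + 5*s/2 (M(N, s) = (N*N + 10*s)/4 = (N**2 + 10*s)/4 = N**2/4 + 5*s/2)
-11555 - (-169)*M(-4, 5) = -11555 - (-169)*((1/4)*(-4)**2 + (5/2)*5) = -11555 - (-169)*((1/4)*16 + 25/2) = -11555 - (-169)*(4 + 25/2) = -11555 - (-169)*33/2 = -11555 - 1*(-5577/2) = -11555 + 5577/2 = -17533/2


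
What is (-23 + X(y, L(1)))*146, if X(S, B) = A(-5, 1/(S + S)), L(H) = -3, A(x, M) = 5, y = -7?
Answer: -2628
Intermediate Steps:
X(S, B) = 5
(-23 + X(y, L(1)))*146 = (-23 + 5)*146 = -18*146 = -2628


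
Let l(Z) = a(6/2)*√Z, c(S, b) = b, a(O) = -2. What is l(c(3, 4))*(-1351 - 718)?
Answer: 8276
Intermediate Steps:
l(Z) = -2*√Z
l(c(3, 4))*(-1351 - 718) = (-2*√4)*(-1351 - 718) = -2*2*(-2069) = -4*(-2069) = 8276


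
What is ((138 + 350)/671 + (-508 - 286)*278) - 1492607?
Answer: -18846721/11 ≈ -1.7133e+6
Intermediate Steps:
((138 + 350)/671 + (-508 - 286)*278) - 1492607 = ((1/671)*488 - 794*278) - 1492607 = (8/11 - 220732) - 1492607 = -2428044/11 - 1492607 = -18846721/11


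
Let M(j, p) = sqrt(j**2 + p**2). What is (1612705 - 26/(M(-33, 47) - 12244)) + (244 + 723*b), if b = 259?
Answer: 134936455319686/74956119 + 13*sqrt(3298)/74956119 ≈ 1.8002e+6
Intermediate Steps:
(1612705 - 26/(M(-33, 47) - 12244)) + (244 + 723*b) = (1612705 - 26/(sqrt((-33)**2 + 47**2) - 12244)) + (244 + 723*259) = (1612705 - 26/(sqrt(1089 + 2209) - 12244)) + (244 + 187257) = (1612705 - 26/(sqrt(3298) - 12244)) + 187501 = (1612705 - 26/(-12244 + sqrt(3298))) + 187501 = 1800206 - 26/(-12244 + sqrt(3298))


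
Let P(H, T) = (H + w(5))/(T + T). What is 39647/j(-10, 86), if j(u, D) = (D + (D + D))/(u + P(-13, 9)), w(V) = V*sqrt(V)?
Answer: -7651871/4644 + 198235*sqrt(5)/4644 ≈ -1552.2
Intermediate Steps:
w(V) = V**(3/2)
P(H, T) = (H + 5*sqrt(5))/(2*T) (P(H, T) = (H + 5**(3/2))/(T + T) = (H + 5*sqrt(5))/((2*T)) = (H + 5*sqrt(5))*(1/(2*T)) = (H + 5*sqrt(5))/(2*T))
j(u, D) = 3*D/(-13/18 + u + 5*sqrt(5)/18) (j(u, D) = (D + (D + D))/(u + (1/2)*(-13 + 5*sqrt(5))/9) = (D + 2*D)/(u + (1/2)*(1/9)*(-13 + 5*sqrt(5))) = (3*D)/(u + (-13/18 + 5*sqrt(5)/18)) = (3*D)/(-13/18 + u + 5*sqrt(5)/18) = 3*D/(-13/18 + u + 5*sqrt(5)/18))
39647/j(-10, 86) = 39647/((54*86/(-13 + 5*sqrt(5) + 18*(-10)))) = 39647/((54*86/(-13 + 5*sqrt(5) - 180))) = 39647/((54*86/(-193 + 5*sqrt(5)))) = 39647/((4644/(-193 + 5*sqrt(5)))) = 39647*(-193/4644 + 5*sqrt(5)/4644) = -7651871/4644 + 198235*sqrt(5)/4644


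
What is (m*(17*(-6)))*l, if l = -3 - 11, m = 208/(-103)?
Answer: -297024/103 ≈ -2883.7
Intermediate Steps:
m = -208/103 (m = 208*(-1/103) = -208/103 ≈ -2.0194)
l = -14
(m*(17*(-6)))*l = -3536*(-6)/103*(-14) = -208/103*(-102)*(-14) = (21216/103)*(-14) = -297024/103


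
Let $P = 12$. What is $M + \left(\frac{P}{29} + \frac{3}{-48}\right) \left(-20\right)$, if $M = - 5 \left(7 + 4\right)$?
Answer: $- \frac{7195}{116} \approx -62.026$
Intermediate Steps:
$M = -55$ ($M = \left(-5\right) 11 = -55$)
$M + \left(\frac{P}{29} + \frac{3}{-48}\right) \left(-20\right) = -55 + \left(\frac{12}{29} + \frac{3}{-48}\right) \left(-20\right) = -55 + \left(12 \cdot \frac{1}{29} + 3 \left(- \frac{1}{48}\right)\right) \left(-20\right) = -55 + \left(\frac{12}{29} - \frac{1}{16}\right) \left(-20\right) = -55 + \frac{163}{464} \left(-20\right) = -55 - \frac{815}{116} = - \frac{7195}{116}$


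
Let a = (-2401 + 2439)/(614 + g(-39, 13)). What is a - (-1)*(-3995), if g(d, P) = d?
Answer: -2297087/575 ≈ -3994.9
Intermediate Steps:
a = 38/575 (a = (-2401 + 2439)/(614 - 39) = 38/575 ≈ 0.066087)
a - (-1)*(-3995) = 38/575 - (-1)*(-3995) = 38/575 - 1*3995 = 38/575 - 3995 = -2297087/575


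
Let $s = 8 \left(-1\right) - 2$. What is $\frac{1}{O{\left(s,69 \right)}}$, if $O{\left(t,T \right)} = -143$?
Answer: $- \frac{1}{143} \approx -0.006993$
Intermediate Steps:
$s = -10$ ($s = -8 - 2 = -10$)
$\frac{1}{O{\left(s,69 \right)}} = \frac{1}{-143} = - \frac{1}{143}$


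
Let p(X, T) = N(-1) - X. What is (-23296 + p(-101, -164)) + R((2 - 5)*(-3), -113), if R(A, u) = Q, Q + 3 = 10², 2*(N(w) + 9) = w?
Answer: -46215/2 ≈ -23108.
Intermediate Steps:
N(w) = -9 + w/2
Q = 97 (Q = -3 + 10² = -3 + 100 = 97)
R(A, u) = 97
p(X, T) = -19/2 - X (p(X, T) = (-9 + (½)*(-1)) - X = (-9 - ½) - X = -19/2 - X)
(-23296 + p(-101, -164)) + R((2 - 5)*(-3), -113) = (-23296 + (-19/2 - 1*(-101))) + 97 = (-23296 + (-19/2 + 101)) + 97 = (-23296 + 183/2) + 97 = -46409/2 + 97 = -46215/2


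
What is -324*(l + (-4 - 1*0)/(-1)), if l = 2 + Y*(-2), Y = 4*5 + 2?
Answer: 12312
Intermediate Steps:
Y = 22 (Y = 20 + 2 = 22)
l = -42 (l = 2 + 22*(-2) = 2 - 44 = -42)
-324*(l + (-4 - 1*0)/(-1)) = -324*(-42 + (-4 - 1*0)/(-1)) = -324*(-42 + (-4 + 0)*(-1)) = -324*(-42 - 4*(-1)) = -324*(-42 + 4) = -324*(-38) = 12312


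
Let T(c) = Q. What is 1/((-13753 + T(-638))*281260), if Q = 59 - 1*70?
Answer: -1/3871262640 ≈ -2.5831e-10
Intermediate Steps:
Q = -11 (Q = 59 - 70 = -11)
T(c) = -11
1/((-13753 + T(-638))*281260) = 1/(-13753 - 11*281260) = (1/281260)/(-13764) = -1/13764*1/281260 = -1/3871262640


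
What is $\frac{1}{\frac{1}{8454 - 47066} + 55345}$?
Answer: $\frac{38612}{2136981139} \approx 1.8068 \cdot 10^{-5}$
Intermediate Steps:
$\frac{1}{\frac{1}{8454 - 47066} + 55345} = \frac{1}{\frac{1}{-38612} + 55345} = \frac{1}{- \frac{1}{38612} + 55345} = \frac{1}{\frac{2136981139}{38612}} = \frac{38612}{2136981139}$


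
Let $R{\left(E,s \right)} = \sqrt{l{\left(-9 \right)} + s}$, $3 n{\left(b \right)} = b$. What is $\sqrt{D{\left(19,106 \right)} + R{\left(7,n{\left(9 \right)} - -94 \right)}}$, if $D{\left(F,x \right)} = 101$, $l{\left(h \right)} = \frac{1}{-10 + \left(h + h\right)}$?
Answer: $\frac{\sqrt{19796 + 14 \sqrt{19005}}}{14} \approx 10.528$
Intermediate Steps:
$n{\left(b \right)} = \frac{b}{3}$
$l{\left(h \right)} = \frac{1}{-10 + 2 h}$
$R{\left(E,s \right)} = \sqrt{- \frac{1}{28} + s}$ ($R{\left(E,s \right)} = \sqrt{\frac{1}{2 \left(-5 - 9\right)} + s} = \sqrt{\frac{1}{2 \left(-14\right)} + s} = \sqrt{\frac{1}{2} \left(- \frac{1}{14}\right) + s} = \sqrt{- \frac{1}{28} + s}$)
$\sqrt{D{\left(19,106 \right)} + R{\left(7,n{\left(9 \right)} - -94 \right)}} = \sqrt{101 + \frac{\sqrt{-7 + 196 \left(\frac{1}{3} \cdot 9 - -94\right)}}{14}} = \sqrt{101 + \frac{\sqrt{-7 + 196 \left(3 + 94\right)}}{14}} = \sqrt{101 + \frac{\sqrt{-7 + 196 \cdot 97}}{14}} = \sqrt{101 + \frac{\sqrt{-7 + 19012}}{14}} = \sqrt{101 + \frac{\sqrt{19005}}{14}}$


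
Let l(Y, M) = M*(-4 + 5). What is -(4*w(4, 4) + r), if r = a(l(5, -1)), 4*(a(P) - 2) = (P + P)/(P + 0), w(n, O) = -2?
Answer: 11/2 ≈ 5.5000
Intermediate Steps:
l(Y, M) = M (l(Y, M) = M*1 = M)
a(P) = 5/2 (a(P) = 2 + ((P + P)/(P + 0))/4 = 2 + ((2*P)/P)/4 = 2 + (1/4)*2 = 2 + 1/2 = 5/2)
r = 5/2 ≈ 2.5000
-(4*w(4, 4) + r) = -(4*(-2) + 5/2) = -(-8 + 5/2) = -1*(-11/2) = 11/2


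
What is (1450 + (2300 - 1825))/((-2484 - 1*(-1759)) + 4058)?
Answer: 175/303 ≈ 0.57756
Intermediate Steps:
(1450 + (2300 - 1825))/((-2484 - 1*(-1759)) + 4058) = (1450 + 475)/((-2484 + 1759) + 4058) = 1925/(-725 + 4058) = 1925/3333 = 1925*(1/3333) = 175/303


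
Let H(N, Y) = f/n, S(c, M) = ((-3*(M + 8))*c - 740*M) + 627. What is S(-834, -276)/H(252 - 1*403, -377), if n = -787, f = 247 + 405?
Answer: 366481503/652 ≈ 5.6209e+5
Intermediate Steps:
f = 652
S(c, M) = 627 - 740*M + c*(-24 - 3*M) (S(c, M) = ((-3*(8 + M))*c - 740*M) + 627 = ((-24 - 3*M)*c - 740*M) + 627 = (c*(-24 - 3*M) - 740*M) + 627 = (-740*M + c*(-24 - 3*M)) + 627 = 627 - 740*M + c*(-24 - 3*M))
H(N, Y) = -652/787 (H(N, Y) = 652/(-787) = 652*(-1/787) = -652/787)
S(-834, -276)/H(252 - 1*403, -377) = (627 - 740*(-276) - 24*(-834) - 3*(-276)*(-834))/(-652/787) = (627 + 204240 + 20016 - 690552)*(-787/652) = -465669*(-787/652) = 366481503/652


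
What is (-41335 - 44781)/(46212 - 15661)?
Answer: -86116/30551 ≈ -2.8188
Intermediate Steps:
(-41335 - 44781)/(46212 - 15661) = -86116/30551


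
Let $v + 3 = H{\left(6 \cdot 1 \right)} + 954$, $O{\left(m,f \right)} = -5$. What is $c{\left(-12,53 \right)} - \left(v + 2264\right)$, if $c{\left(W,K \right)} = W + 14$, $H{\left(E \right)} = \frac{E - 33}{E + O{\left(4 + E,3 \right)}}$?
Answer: $-3186$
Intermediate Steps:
$H{\left(E \right)} = \frac{-33 + E}{-5 + E}$ ($H{\left(E \right)} = \frac{E - 33}{E - 5} = \frac{-33 + E}{-5 + E}$)
$c{\left(W,K \right)} = 14 + W$
$v = 924$ ($v = -3 + \left(\frac{-33 + 6 \cdot 1}{-5 + 6 \cdot 1} + 954\right) = -3 + \left(\frac{-33 + 6}{-5 + 6} + 954\right) = -3 + \left(1^{-1} \left(-27\right) + 954\right) = -3 + \left(1 \left(-27\right) + 954\right) = -3 + \left(-27 + 954\right) = -3 + 927 = 924$)
$c{\left(-12,53 \right)} - \left(v + 2264\right) = \left(14 - 12\right) - \left(924 + 2264\right) = 2 - 3188 = -3186$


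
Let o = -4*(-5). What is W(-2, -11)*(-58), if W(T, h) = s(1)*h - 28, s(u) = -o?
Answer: -11136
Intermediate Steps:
o = 20
s(u) = -20 (s(u) = -1*20 = -20)
W(T, h) = -28 - 20*h (W(T, h) = -20*h - 28 = -28 - 20*h)
W(-2, -11)*(-58) = (-28 - 20*(-11))*(-58) = (-28 + 220)*(-58) = 192*(-58) = -11136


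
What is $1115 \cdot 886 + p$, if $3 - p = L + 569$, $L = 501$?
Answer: $986823$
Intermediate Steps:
$p = -1067$ ($p = 3 - \left(501 + 569\right) = 3 - 1070 = -1067$)
$1115 \cdot 886 + p = 1115 \cdot 886 - 1067 = 987890 - 1067 = 986823$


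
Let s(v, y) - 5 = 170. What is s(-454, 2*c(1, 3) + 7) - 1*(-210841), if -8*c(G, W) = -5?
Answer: 211016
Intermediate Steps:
c(G, W) = 5/8 (c(G, W) = -1/8*(-5) = 5/8)
s(v, y) = 175 (s(v, y) = 5 + 170 = 175)
s(-454, 2*c(1, 3) + 7) - 1*(-210841) = 175 - 1*(-210841) = 175 + 210841 = 211016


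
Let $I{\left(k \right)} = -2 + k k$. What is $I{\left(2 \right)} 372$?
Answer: $744$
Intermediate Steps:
$I{\left(k \right)} = -2 + k^{2}$
$I{\left(2 \right)} 372 = \left(-2 + 2^{2}\right) 372 = \left(-2 + 4\right) 372 = 2 \cdot 372 = 744$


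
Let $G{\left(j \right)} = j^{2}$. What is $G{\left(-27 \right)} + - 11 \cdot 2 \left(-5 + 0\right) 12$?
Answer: $2049$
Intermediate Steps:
$G{\left(-27 \right)} + - 11 \cdot 2 \left(-5 + 0\right) 12 = \left(-27\right)^{2} + - 11 \cdot 2 \left(-5 + 0\right) 12 = 729 + - 11 \cdot 2 \left(-5\right) 12 = 729 + \left(-11\right) \left(-10\right) 12 = 729 + 110 \cdot 12 = 729 + 1320 = 2049$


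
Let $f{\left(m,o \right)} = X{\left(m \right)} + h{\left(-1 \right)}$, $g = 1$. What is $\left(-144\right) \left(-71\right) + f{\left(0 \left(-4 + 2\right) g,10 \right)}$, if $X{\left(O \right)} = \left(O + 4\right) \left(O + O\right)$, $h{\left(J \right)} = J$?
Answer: $10223$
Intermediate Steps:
$X{\left(O \right)} = 2 O \left(4 + O\right)$ ($X{\left(O \right)} = \left(4 + O\right) 2 O = 2 O \left(4 + O\right)$)
$f{\left(m,o \right)} = -1 + 2 m \left(4 + m\right)$ ($f{\left(m,o \right)} = 2 m \left(4 + m\right) - 1 = -1 + 2 m \left(4 + m\right)$)
$\left(-144\right) \left(-71\right) + f{\left(0 \left(-4 + 2\right) g,10 \right)} = \left(-144\right) \left(-71\right) - \left(1 - 2 \cdot 0 \left(-4 + 2\right) 1 \left(4 + 0 \left(-4 + 2\right) 1\right)\right) = 10224 - \left(1 - 2 \cdot 0 \left(-2\right) 1 \left(4 + 0 \left(-2\right) 1\right)\right) = 10224 - \left(1 - 2 \cdot 0 \cdot 1 \left(4 + 0 \cdot 1\right)\right) = 10224 - \left(1 + 0 \left(4 + 0\right)\right) = 10224 - \left(1 + 0 \cdot 4\right) = 10224 + \left(-1 + 0\right) = 10224 - 1 = 10223$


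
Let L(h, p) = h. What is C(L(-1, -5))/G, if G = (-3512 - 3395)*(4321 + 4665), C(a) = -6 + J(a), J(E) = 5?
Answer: 1/62066302 ≈ 1.6112e-8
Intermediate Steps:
C(a) = -1 (C(a) = -6 + 5 = -1)
G = -62066302 (G = -6907*8986 = -62066302)
C(L(-1, -5))/G = -1/(-62066302) = -1*(-1/62066302) = 1/62066302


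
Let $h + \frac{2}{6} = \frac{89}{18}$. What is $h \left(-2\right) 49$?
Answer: $- \frac{4067}{9} \approx -451.89$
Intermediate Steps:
$h = \frac{83}{18}$ ($h = - \frac{1}{3} + \frac{89}{18} = \frac{83}{18} \approx 4.6111$)
$h \left(-2\right) 49 = \frac{83}{18} \left(-2\right) 49 = \left(- \frac{83}{9}\right) 49 = - \frac{4067}{9}$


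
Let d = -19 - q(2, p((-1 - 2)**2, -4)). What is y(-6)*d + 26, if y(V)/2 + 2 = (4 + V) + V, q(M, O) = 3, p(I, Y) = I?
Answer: 466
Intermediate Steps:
y(V) = 4 + 4*V (y(V) = -4 + 2*((4 + V) + V) = -4 + 2*(4 + 2*V) = -4 + (8 + 4*V) = 4 + 4*V)
d = -22 (d = -19 - 1*3 = -19 - 3 = -22)
y(-6)*d + 26 = (4 + 4*(-6))*(-22) + 26 = (4 - 24)*(-22) + 26 = -20*(-22) + 26 = 440 + 26 = 466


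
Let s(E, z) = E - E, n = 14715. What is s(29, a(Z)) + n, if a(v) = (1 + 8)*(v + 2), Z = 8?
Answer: 14715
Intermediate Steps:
a(v) = 18 + 9*v (a(v) = 9*(2 + v) = 18 + 9*v)
s(E, z) = 0
s(29, a(Z)) + n = 0 + 14715 = 14715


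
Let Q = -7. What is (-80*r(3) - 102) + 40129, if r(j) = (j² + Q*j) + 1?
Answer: 40907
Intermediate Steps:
r(j) = 1 + j² - 7*j (r(j) = (j² - 7*j) + 1 = 1 + j² - 7*j)
(-80*r(3) - 102) + 40129 = (-80*(1 + 3² - 7*3) - 102) + 40129 = (-80*(1 + 9 - 21) - 102) + 40129 = (-80*(-11) - 102) + 40129 = (880 - 102) + 40129 = 778 + 40129 = 40907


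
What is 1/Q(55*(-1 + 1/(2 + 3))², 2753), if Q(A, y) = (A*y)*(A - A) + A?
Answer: 5/176 ≈ 0.028409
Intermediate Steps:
Q(A, y) = A (Q(A, y) = (A*y)*0 + A = 0 + A = A)
1/Q(55*(-1 + 1/(2 + 3))², 2753) = 1/(55*(-1 + 1/(2 + 3))²) = 1/(55*(-1 + 1/5)²) = 1/(55*(-1 + ⅕)²) = 1/(55*(-⅘)²) = 1/(55*(16/25)) = 1/(176/5) = 5/176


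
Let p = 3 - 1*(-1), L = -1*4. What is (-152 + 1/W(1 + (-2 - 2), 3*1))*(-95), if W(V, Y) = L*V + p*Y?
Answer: 346465/24 ≈ 14436.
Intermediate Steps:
L = -4
p = 4 (p = 3 + 1 = 4)
W(V, Y) = -4*V + 4*Y
(-152 + 1/W(1 + (-2 - 2), 3*1))*(-95) = (-152 + 1/(-4*(1 + (-2 - 2)) + 4*(3*1)))*(-95) = (-152 + 1/(-4*(1 - 4) + 4*3))*(-95) = (-152 + 1/(-4*(-3) + 12))*(-95) = (-152 + 1/(12 + 12))*(-95) = (-152 + 1/24)*(-95) = -3647/24*(-95) = 346465/24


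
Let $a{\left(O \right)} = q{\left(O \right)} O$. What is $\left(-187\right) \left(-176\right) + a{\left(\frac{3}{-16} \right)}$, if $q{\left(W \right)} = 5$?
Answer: $\frac{526577}{16} \approx 32911.0$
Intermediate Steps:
$a{\left(O \right)} = 5 O$
$\left(-187\right) \left(-176\right) + a{\left(\frac{3}{-16} \right)} = \left(-187\right) \left(-176\right) + 5 \frac{3}{-16} = 32912 + 5 \cdot 3 \left(- \frac{1}{16}\right) = 32912 + 5 \left(- \frac{3}{16}\right) = 32912 - \frac{15}{16} = \frac{526577}{16}$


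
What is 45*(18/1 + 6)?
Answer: 1080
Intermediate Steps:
45*(18/1 + 6) = 45*(18*1 + 6) = 45*(18 + 6) = 45*24 = 1080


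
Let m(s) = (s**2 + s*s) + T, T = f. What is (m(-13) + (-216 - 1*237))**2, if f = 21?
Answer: 8836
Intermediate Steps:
T = 21
m(s) = 21 + 2*s**2 (m(s) = (s**2 + s*s) + 21 = (s**2 + s**2) + 21 = 2*s**2 + 21 = 21 + 2*s**2)
(m(-13) + (-216 - 1*237))**2 = ((21 + 2*(-13)**2) + (-216 - 1*237))**2 = ((21 + 2*169) + (-216 - 237))**2 = ((21 + 338) - 453)**2 = (359 - 453)**2 = (-94)**2 = 8836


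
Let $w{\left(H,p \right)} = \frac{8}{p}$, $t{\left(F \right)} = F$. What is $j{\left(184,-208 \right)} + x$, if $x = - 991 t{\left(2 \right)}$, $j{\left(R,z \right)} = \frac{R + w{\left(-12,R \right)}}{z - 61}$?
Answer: $- \frac{12266867}{6187} \approx -1982.7$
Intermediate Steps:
$j{\left(R,z \right)} = \frac{R + \frac{8}{R}}{-61 + z}$ ($j{\left(R,z \right)} = \frac{R + \frac{8}{R}}{z - 61} = \frac{R + \frac{8}{R}}{-61 + z}$)
$x = -1982$ ($x = \left(-991\right) 2 = -1982$)
$j{\left(184,-208 \right)} + x = \frac{8 + 184^{2}}{184 \left(-61 - 208\right)} - 1982 = \frac{8 + 33856}{184 \left(-269\right)} - 1982 = \frac{1}{184} \left(- \frac{1}{269}\right) 33864 - 1982 = - \frac{4233}{6187} - 1982 = - \frac{12266867}{6187}$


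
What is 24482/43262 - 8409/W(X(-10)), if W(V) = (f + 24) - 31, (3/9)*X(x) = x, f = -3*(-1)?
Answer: 181944043/86524 ≈ 2102.8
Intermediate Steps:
f = 3
X(x) = 3*x
W(V) = -4 (W(V) = (3 + 24) - 31 = 27 - 31 = -4)
24482/43262 - 8409/W(X(-10)) = 24482/43262 - 8409/(-4) = 24482*(1/43262) - 8409*(-¼) = 12241/21631 + 8409/4 = 181944043/86524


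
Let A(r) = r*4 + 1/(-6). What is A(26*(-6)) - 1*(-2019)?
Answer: 8369/6 ≈ 1394.8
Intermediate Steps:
A(r) = -⅙ + 4*r (A(r) = 4*r - ⅙ = -⅙ + 4*r)
A(26*(-6)) - 1*(-2019) = (-⅙ + 4*(26*(-6))) - 1*(-2019) = (-⅙ + 4*(-156)) + 2019 = (-⅙ - 624) + 2019 = -3745/6 + 2019 = 8369/6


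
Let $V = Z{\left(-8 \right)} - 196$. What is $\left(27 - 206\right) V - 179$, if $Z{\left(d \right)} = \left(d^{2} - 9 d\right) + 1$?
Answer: $10382$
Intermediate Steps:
$Z{\left(d \right)} = 1 + d^{2} - 9 d$
$V = -59$ ($V = \left(1 + \left(-8\right)^{2} - -72\right) - 196 = \left(1 + 64 + 72\right) - 196 = 137 - 196 = -59$)
$\left(27 - 206\right) V - 179 = \left(27 - 206\right) \left(-59\right) - 179 = \left(-179\right) \left(-59\right) - 179 = 10561 - 179 = 10382$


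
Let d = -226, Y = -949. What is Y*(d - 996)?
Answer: 1159678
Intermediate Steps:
Y*(d - 996) = -949*(-226 - 996) = -949*(-1222) = 1159678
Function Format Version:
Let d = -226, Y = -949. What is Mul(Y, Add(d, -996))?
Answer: 1159678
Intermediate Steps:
Mul(Y, Add(d, -996)) = Mul(-949, Add(-226, -996)) = Mul(-949, -1222) = 1159678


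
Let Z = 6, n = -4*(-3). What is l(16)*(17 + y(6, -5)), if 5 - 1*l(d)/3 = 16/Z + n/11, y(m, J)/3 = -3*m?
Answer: -1517/11 ≈ -137.91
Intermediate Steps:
y(m, J) = -9*m (y(m, J) = 3*(-3*m) = -9*m)
n = 12
l(d) = 41/11 (l(d) = 15 - 3*(16/6 + 12/11) = 15 - 3*(16*(⅙) + 12*(1/11)) = 15 - 3*(8/3 + 12/11) = 15 - 3*124/33 = 15 - 124/11 = 41/11)
l(16)*(17 + y(6, -5)) = 41*(17 - 9*6)/11 = 41*(17 - 54)/11 = (41/11)*(-37) = -1517/11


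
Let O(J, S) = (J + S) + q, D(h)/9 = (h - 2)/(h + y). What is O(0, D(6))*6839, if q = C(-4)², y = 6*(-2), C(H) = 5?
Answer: 129941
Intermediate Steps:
y = -12
D(h) = 9*(-2 + h)/(-12 + h) (D(h) = 9*((h - 2)/(h - 12)) = 9*((-2 + h)/(-12 + h)) = 9*(-2 + h)/(-12 + h))
q = 25 (q = 5² = 25)
O(J, S) = 25 + J + S (O(J, S) = (J + S) + 25 = 25 + J + S)
O(0, D(6))*6839 = (25 + 0 + 9*(-2 + 6)/(-12 + 6))*6839 = (25 + 0 + 9*4/(-6))*6839 = (25 + 0 + 9*(-⅙)*4)*6839 = (25 + 0 - 6)*6839 = 19*6839 = 129941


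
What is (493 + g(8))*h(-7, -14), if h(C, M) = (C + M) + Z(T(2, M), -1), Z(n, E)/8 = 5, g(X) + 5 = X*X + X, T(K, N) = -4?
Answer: 10640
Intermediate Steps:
g(X) = -5 + X + X**2 (g(X) = -5 + (X*X + X) = -5 + (X**2 + X) = -5 + (X + X**2) = -5 + X + X**2)
Z(n, E) = 40 (Z(n, E) = 8*5 = 40)
h(C, M) = 40 + C + M (h(C, M) = (C + M) + 40 = 40 + C + M)
(493 + g(8))*h(-7, -14) = (493 + (-5 + 8 + 8**2))*(40 - 7 - 14) = (493 + (-5 + 8 + 64))*19 = (493 + 67)*19 = 560*19 = 10640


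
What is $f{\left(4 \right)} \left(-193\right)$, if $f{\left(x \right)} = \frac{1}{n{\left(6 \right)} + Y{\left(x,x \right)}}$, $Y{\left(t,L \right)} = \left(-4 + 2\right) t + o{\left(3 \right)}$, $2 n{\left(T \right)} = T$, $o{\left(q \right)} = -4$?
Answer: $\frac{193}{9} \approx 21.444$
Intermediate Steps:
$n{\left(T \right)} = \frac{T}{2}$
$Y{\left(t,L \right)} = -4 - 2 t$ ($Y{\left(t,L \right)} = \left(-4 + 2\right) t - 4 = - 2 t - 4 = -4 - 2 t$)
$f{\left(x \right)} = \frac{1}{-1 - 2 x}$ ($f{\left(x \right)} = \frac{1}{\frac{1}{2} \cdot 6 - \left(4 + 2 x\right)} = \frac{1}{3 - \left(4 + 2 x\right)} = \frac{1}{-1 - 2 x}$)
$f{\left(4 \right)} \left(-193\right) = - \frac{1}{1 + 2 \cdot 4} \left(-193\right) = - \frac{1}{1 + 8} \left(-193\right) = - \frac{1}{9} \left(-193\right) = \left(-1\right) \frac{1}{9} \left(-193\right) = \left(- \frac{1}{9}\right) \left(-193\right) = \frac{193}{9}$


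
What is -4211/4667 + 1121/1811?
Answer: -2394414/8451937 ≈ -0.28330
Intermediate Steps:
-4211/4667 + 1121/1811 = -2394414/8451937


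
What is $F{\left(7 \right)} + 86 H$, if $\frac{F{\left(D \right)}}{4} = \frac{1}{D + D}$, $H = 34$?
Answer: $\frac{20470}{7} \approx 2924.3$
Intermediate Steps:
$F{\left(D \right)} = \frac{2}{D}$ ($F{\left(D \right)} = \frac{4}{D + D} = \frac{4}{2 D} = 4 \frac{1}{2 D} = \frac{2}{D}$)
$F{\left(7 \right)} + 86 H = \frac{2}{7} + 86 \cdot 34 = 2 \cdot \frac{1}{7} + 2924 = \frac{2}{7} + 2924 = \frac{20470}{7}$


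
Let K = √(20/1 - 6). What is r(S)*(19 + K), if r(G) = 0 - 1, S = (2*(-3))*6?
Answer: -19 - √14 ≈ -22.742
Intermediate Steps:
K = √14 (K = √(20*1 - 6) = √(20 - 6) = √14 ≈ 3.7417)
S = -36 (S = -6*6 = -36)
r(G) = -1
r(S)*(19 + K) = -(19 + √14) = -19 - √14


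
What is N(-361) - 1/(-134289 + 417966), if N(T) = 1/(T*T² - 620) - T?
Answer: 1605969886012573/4448670088059 ≈ 361.00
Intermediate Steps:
N(T) = 1/(-620 + T³) - T (N(T) = 1/(T³ - 620) - T = 1/(-620 + T³) - T)
N(-361) - 1/(-134289 + 417966) = (1 - 1*(-361)⁴ + 620*(-361))/(-620 + (-361)³) - 1/(-134289 + 417966) = (1 - 1*16983563041 - 223820)/(-620 - 47045881) - 1/283677 = (1 - 16983563041 - 223820)/(-47046501) - 1*1/283677 = -1/47046501*(-16983786860) - 1/283677 = 16983786860/47046501 - 1/283677 = 1605969886012573/4448670088059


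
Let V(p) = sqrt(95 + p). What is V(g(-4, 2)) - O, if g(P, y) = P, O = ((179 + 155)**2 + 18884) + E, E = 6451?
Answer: -136891 + sqrt(91) ≈ -1.3688e+5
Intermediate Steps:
O = 136891 (O = ((179 + 155)**2 + 18884) + 6451 = (334**2 + 18884) + 6451 = (111556 + 18884) + 6451 = 130440 + 6451 = 136891)
V(g(-4, 2)) - O = sqrt(95 - 4) - 1*136891 = sqrt(91) - 136891 = -136891 + sqrt(91)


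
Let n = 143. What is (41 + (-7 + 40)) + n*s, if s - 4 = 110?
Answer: 16376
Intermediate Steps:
s = 114 (s = 4 + 110 = 114)
(41 + (-7 + 40)) + n*s = (41 + (-7 + 40)) + 143*114 = (41 + 33) + 16302 = 74 + 16302 = 16376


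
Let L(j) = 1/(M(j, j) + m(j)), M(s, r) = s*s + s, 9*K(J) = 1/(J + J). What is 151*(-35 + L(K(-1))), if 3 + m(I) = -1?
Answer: -6988129/1313 ≈ -5322.3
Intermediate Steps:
K(J) = 1/(18*J) (K(J) = 1/(9*(J + J)) = 1/(9*((2*J))) = (1/(2*J))/9 = 1/(18*J))
m(I) = -4 (m(I) = -3 - 1 = -4)
M(s, r) = s + s² (M(s, r) = s² + s = s + s²)
L(j) = 1/(-4 + j*(1 + j)) (L(j) = 1/(j*(1 + j) - 4) = 1/(-4 + j*(1 + j)))
151*(-35 + L(K(-1))) = 151*(-35 + 1/(-4 + ((1/18)/(-1))*(1 + (1/18)/(-1)))) = 151*(-35 + 1/(-4 + ((1/18)*(-1))*(1 + (1/18)*(-1)))) = 151*(-35 + 1/(-4 - (1 - 1/18)/18)) = 151*(-35 + 1/(-4 - 1/18*17/18)) = 151*(-35 + 1/(-4 - 17/324)) = 151*(-35 + 1/(-1313/324)) = 151*(-35 - 324/1313) = 151*(-46279/1313) = -6988129/1313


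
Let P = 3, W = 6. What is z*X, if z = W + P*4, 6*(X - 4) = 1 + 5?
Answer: 90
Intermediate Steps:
X = 5 (X = 4 + (1 + 5)/6 = 4 + (1/6)*6 = 4 + 1 = 5)
z = 18 (z = 6 + 3*4 = 6 + 12 = 18)
z*X = 18*5 = 90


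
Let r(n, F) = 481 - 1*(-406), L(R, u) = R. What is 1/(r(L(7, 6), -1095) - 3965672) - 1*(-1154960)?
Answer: 4579168083599/3964785 ≈ 1.1550e+6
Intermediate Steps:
r(n, F) = 887 (r(n, F) = 481 + 406 = 887)
1/(r(L(7, 6), -1095) - 3965672) - 1*(-1154960) = 1/(887 - 3965672) - 1*(-1154960) = 1/(-3964785) + 1154960 = -1/3964785 + 1154960 = 4579168083599/3964785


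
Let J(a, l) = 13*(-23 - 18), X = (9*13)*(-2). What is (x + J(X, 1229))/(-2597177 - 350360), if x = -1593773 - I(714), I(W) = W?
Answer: 1595020/2947537 ≈ 0.54114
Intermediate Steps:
X = -234 (X = 117*(-2) = -234)
x = -1594487 (x = -1593773 - 1*714 = -1593773 - 714 = -1594487)
J(a, l) = -533 (J(a, l) = 13*(-41) = -533)
(x + J(X, 1229))/(-2597177 - 350360) = (-1594487 - 533)/(-2597177 - 350360) = -1595020/(-2947537) = -1595020*(-1/2947537) = 1595020/2947537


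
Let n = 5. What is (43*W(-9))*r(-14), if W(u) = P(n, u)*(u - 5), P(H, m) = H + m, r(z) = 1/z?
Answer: -172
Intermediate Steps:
W(u) = (-5 + u)*(5 + u) (W(u) = (5 + u)*(u - 5) = (5 + u)*(-5 + u) = (-5 + u)*(5 + u))
(43*W(-9))*r(-14) = (43*(-25 + (-9)²))/(-14) = (43*(-25 + 81))*(-1/14) = (43*56)*(-1/14) = 2408*(-1/14) = -172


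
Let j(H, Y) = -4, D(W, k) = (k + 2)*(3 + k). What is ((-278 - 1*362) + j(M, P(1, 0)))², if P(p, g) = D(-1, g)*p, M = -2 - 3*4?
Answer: 414736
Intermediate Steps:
M = -14 (M = -2 - 12 = -14)
D(W, k) = (2 + k)*(3 + k)
P(p, g) = p*(6 + g² + 5*g) (P(p, g) = (6 + g² + 5*g)*p = p*(6 + g² + 5*g))
((-278 - 1*362) + j(M, P(1, 0)))² = ((-278 - 1*362) - 4)² = ((-278 - 362) - 4)² = (-640 - 4)² = (-644)² = 414736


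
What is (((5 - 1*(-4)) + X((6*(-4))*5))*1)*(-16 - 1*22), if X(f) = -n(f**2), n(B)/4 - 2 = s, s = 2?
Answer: 266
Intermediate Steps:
n(B) = 16 (n(B) = 8 + 4*2 = 8 + 8 = 16)
X(f) = -16 (X(f) = -1*16 = -16)
(((5 - 1*(-4)) + X((6*(-4))*5))*1)*(-16 - 1*22) = (((5 - 1*(-4)) - 16)*1)*(-16 - 1*22) = (((5 + 4) - 16)*1)*(-16 - 22) = ((9 - 16)*1)*(-38) = -7*1*(-38) = -7*(-38) = 266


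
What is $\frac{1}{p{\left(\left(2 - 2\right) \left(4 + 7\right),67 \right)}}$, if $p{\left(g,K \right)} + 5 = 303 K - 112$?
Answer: $\frac{1}{20184} \approx 4.9544 \cdot 10^{-5}$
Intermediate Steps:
$p{\left(g,K \right)} = -117 + 303 K$ ($p{\left(g,K \right)} = -5 + \left(303 K - 112\right) = -5 + \left(-112 + 303 K\right) = -117 + 303 K$)
$\frac{1}{p{\left(\left(2 - 2\right) \left(4 + 7\right),67 \right)}} = \frac{1}{-117 + 303 \cdot 67} = \frac{1}{-117 + 20301} = \frac{1}{20184}$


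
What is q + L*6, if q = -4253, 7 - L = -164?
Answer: -3227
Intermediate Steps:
L = 171 (L = 7 - 1*(-164) = 7 + 164 = 171)
q + L*6 = -4253 + 171*6 = -4253 + 1026 = -3227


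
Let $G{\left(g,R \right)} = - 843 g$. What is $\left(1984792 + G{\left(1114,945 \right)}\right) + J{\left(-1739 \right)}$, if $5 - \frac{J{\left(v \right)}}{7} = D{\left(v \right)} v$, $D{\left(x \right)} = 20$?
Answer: $1289185$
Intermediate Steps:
$J{\left(v \right)} = 35 - 140 v$ ($J{\left(v \right)} = 35 - 7 \cdot 20 v = 35 - 140 v$)
$\left(1984792 + G{\left(1114,945 \right)}\right) + J{\left(-1739 \right)} = \left(1984792 - 939102\right) + \left(35 - -243460\right) = \left(1984792 - 939102\right) + \left(35 + 243460\right) = 1045690 + 243495 = 1289185$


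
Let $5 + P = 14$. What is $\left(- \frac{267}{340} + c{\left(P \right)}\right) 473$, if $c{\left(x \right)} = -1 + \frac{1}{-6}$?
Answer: $- \frac{941743}{1020} \approx -923.28$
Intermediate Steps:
$P = 9$ ($P = -5 + 14 = 9$)
$c{\left(x \right)} = - \frac{7}{6}$ ($c{\left(x \right)} = -1 - \frac{1}{6} = - \frac{7}{6}$)
$\left(- \frac{267}{340} + c{\left(P \right)}\right) 473 = \left(- \frac{267}{340} - \frac{7}{6}\right) 473 = \left(- \frac{1991}{1020}\right) 473 = - \frac{941743}{1020}$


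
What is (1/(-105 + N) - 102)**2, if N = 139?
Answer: 12020089/1156 ≈ 10398.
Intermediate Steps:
(1/(-105 + N) - 102)**2 = (1/(-105 + 139) - 102)**2 = (1/34 - 102)**2 = (-3467/34)**2 = 12020089/1156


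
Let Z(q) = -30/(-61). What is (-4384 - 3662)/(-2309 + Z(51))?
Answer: 490806/140819 ≈ 3.4854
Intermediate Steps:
Z(q) = 30/61 (Z(q) = -30*(-1/61) = 30/61)
(-4384 - 3662)/(-2309 + Z(51)) = (-4384 - 3662)/(-2309 + 30/61) = -8046/(-140819/61) = -8046*(-61/140819) = 490806/140819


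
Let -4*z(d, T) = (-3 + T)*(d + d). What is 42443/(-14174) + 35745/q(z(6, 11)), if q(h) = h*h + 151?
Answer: 475793569/10304498 ≈ 46.173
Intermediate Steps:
z(d, T) = -d*(-3 + T)/2 (z(d, T) = -(-3 + T)*(d + d)/4 = -(-3 + T)*2*d/4 = -d*(-3 + T)/2)
q(h) = 151 + h**2 (q(h) = h**2 + 151 = 151 + h**2)
42443/(-14174) + 35745/q(z(6, 11)) = 42443/(-14174) + 35745/(151 + ((1/2)*6*(3 - 1*11))**2) = 42443*(-1/14174) + 35745/(151 + ((1/2)*6*(3 - 11))**2) = -42443/14174 + 35745/(151 + ((1/2)*6*(-8))**2) = -42443/14174 + 35745/(151 + (-24)**2) = -42443/14174 + 35745/(151 + 576) = -42443/14174 + 35745/727 = 475793569/10304498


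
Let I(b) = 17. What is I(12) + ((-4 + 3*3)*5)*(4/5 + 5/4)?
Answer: 273/4 ≈ 68.250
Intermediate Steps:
I(12) + ((-4 + 3*3)*5)*(4/5 + 5/4) = 17 + ((-4 + 3*3)*5)*(4/5 + 5/4) = 17 + ((-4 + 9)*5)*(4*(1/5) + 5*(1/4)) = 17 + (5*5)*(4/5 + 5/4) = 17 + 25*(41/20) = 17 + 205/4 = 273/4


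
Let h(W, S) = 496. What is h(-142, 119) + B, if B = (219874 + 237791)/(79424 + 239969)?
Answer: 158876593/319393 ≈ 497.43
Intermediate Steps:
B = 457665/319393 ≈ 1.4329
h(-142, 119) + B = 496 + 457665/319393 = 158876593/319393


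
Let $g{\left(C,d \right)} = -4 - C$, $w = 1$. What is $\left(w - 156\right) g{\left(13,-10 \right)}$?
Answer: $2635$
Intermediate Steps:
$\left(w - 156\right) g{\left(13,-10 \right)} = \left(1 - 156\right) \left(-4 - 13\right) = - 155 \left(-4 - 13\right) = \left(-155\right) \left(-17\right) = 2635$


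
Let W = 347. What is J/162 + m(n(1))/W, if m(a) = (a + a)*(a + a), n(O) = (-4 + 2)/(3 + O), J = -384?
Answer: -22181/9369 ≈ -2.3675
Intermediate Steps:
n(O) = -2/(3 + O)
m(a) = 4*a**2 (m(a) = (2*a)*(2*a) = 4*a**2)
J/162 + m(n(1))/W = -384/162 + (4*(-2/(3 + 1))**2)/347 = -384*1/162 + (4*(-2/4)**2)*(1/347) = -64/27 + (4*(-2*1/4)**2)*(1/347) = -64/27 + (4*(-1/2)**2)*(1/347) = -64/27 + (4*(1/4))*(1/347) = -64/27 + 1*(1/347) = -64/27 + 1/347 = -22181/9369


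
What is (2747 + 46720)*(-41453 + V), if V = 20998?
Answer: -1011847485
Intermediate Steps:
(2747 + 46720)*(-41453 + V) = (2747 + 46720)*(-41453 + 20998) = 49467*(-20455) = -1011847485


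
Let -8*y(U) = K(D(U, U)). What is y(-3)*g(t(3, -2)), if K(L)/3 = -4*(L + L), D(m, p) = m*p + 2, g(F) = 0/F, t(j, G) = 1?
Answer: 0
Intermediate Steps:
g(F) = 0
D(m, p) = 2 + m*p
K(L) = -24*L (K(L) = 3*(-4*(L + L)) = 3*(-8*L) = -24*L)
y(U) = 6 + 3*U² (y(U) = -(-3)*(2 + U*U) = -(-3)*(2 + U²) = -(-48 - 24*U²)/8 = 6 + 3*U²)
y(-3)*g(t(3, -2)) = (6 + 3*(-3)²)*0 = (6 + 3*9)*0 = (6 + 27)*0 = 33*0 = 0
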